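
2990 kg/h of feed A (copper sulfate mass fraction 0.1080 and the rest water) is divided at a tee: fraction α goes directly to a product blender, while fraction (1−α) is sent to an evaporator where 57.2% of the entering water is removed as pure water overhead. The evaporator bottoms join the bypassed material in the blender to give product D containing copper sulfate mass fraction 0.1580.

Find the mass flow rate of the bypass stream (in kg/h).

1136 kg/h

All 2990×0.108 = 322.92 kg/h of copper sulfate reaches D, so D = 322.92/0.158 = 2043.8 kg/h and vapour = 946.2 kg/h.
The evaporator receives (1−α)·2990 of feed at 0.892 water and removes 0.572 of that water:
0.572×0.892×(1−α)×2990 = 946.2
(1−α) = 946.2/1525.6 = 0.6202;  α = 0.3798.
Bypass flow = 0.3798×2990 = 1135.5 kg/h.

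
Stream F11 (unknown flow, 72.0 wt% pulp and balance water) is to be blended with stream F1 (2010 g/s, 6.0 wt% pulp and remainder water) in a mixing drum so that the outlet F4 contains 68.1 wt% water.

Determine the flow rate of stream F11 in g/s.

1298 g/s

Let F11 be the unknown flow. Total out = 2010 + F11.
water balance: 1889.4 + 0.280·F11 = 0.681·(2010 + F11)
(0.280 − 0.681)·F11 = 0.681×2010 − 1889.4 = -520.59
F11 = -520.59 / -0.401 = 1298.2 g/s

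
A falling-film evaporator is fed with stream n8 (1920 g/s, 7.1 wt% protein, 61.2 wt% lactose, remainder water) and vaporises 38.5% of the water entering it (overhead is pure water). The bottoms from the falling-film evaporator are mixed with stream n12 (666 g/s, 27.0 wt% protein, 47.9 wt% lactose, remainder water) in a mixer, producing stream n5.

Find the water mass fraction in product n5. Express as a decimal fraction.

Vapour removed = 0.385×0.317×1920 = 234.33 g/s; concentrate = 1685.7 g/s.
water reaching the mixer = 374.31 (from concentrate) + 666×0.251 = 541.48 g/s.
Product flow = 1685.7 + 666 = 2351.7 g/s; water fraction = 0.230.

0.230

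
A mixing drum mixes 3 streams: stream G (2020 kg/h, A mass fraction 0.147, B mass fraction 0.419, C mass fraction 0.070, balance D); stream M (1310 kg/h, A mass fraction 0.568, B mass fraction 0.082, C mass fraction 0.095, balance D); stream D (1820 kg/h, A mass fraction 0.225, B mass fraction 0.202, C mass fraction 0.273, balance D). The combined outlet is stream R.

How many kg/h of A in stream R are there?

1451 kg/h

A out = A in = 2020×0.147 + 1310×0.568 + 1820×0.225 = 1450.5 kg/h.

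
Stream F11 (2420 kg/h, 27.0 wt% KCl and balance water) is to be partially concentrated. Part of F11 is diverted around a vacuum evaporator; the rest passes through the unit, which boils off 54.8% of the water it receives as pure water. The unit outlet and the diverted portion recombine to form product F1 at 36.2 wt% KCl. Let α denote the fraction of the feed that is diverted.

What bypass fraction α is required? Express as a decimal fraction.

All 2420×0.270 = 653.4 kg/h of KCl reaches F1, so F1 = 653.4/0.362 = 1805 kg/h and vapour = 615.03 kg/h.
The evaporator receives (1−α)·2420 of feed at 0.730 water and removes 0.548 of that water:
0.548×0.730×(1−α)×2420 = 615.03
(1−α) = 615.03/968.1 = 0.6353;  α = 0.3647.

0.365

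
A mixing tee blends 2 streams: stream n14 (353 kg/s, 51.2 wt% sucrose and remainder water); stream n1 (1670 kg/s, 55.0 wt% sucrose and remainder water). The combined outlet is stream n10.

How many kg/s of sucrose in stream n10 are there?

sucrose out = sucrose in = 353×0.512 + 1670×0.550 = 1099.2 kg/s.

1099 kg/s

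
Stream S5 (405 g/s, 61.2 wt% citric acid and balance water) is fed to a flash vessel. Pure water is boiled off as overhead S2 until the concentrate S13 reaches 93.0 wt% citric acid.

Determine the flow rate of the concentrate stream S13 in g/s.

266.5 g/s

citric acid is conserved: 405×0.612 = 247.86 g/s all reports to the concentrate.
Concentrate = 247.86/(target fraction) = 266.52 g/s.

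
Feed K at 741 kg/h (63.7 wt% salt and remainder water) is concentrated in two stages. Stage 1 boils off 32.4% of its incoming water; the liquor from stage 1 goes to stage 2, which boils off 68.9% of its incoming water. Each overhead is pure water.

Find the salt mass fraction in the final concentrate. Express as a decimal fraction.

water in feed = 741×0.363 = 268.98 kg/h.
After stage 1: water left = (1−0.324)×268.98 = 181.83; stream total = 653.85 kg/h.
After stage 2: water left = (1−0.689)×181.83 = 56.55; final concentrate = 528.57 kg/h.
salt fraction = 472.02/528.57 = 0.893.

0.893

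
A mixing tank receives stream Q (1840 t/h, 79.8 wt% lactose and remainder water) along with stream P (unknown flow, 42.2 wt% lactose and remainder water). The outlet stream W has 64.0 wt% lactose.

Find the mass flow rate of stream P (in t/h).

Let P be the unknown flow. Total out = 1840 + P.
lactose balance: 1468.3 + 0.422·P = 0.640·(1840 + P)
(0.422 − 0.640)·P = 0.640×1840 − 1468.3 = -290.72
P = -290.72 / -0.218 = 1333.6 t/h

1334 t/h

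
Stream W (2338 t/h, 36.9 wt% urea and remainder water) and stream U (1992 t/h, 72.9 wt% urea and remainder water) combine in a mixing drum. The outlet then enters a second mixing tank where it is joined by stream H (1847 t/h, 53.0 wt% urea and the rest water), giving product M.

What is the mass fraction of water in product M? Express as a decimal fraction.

Overall, product flow = 6177 t/h.
water in = 2338×0.631 + 1992×0.271 + 1847×0.470 = 2883.2 t/h.
water fraction in M = 0.467.

0.467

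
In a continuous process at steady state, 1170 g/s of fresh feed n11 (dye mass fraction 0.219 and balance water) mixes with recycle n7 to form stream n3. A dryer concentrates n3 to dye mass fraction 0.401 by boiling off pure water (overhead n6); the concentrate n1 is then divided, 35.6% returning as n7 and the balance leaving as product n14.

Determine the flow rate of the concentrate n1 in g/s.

992.2 g/s

Overall dye balance (none leaves overhead): dye in fresh feed = dye in product, i.e. 1170×0.219 = (1−0.356)·n1·0.401.
n1 = 256.23/(0.401×0.644) = 992.2 g/s.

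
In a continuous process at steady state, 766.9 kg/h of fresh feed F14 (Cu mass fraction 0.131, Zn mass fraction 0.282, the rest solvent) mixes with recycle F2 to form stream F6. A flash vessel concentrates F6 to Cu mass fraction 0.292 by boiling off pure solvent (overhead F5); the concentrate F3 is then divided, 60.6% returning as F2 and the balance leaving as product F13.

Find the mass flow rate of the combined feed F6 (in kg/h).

Overall Cu balance (none leaves overhead): Cu in fresh feed = Cu in product, i.e. 766.9×0.131 = (1−0.606)·F3·0.292.
F3 = 100.46/(0.292×0.394) = 873.23 kg/h.
Recycle F2 = 0.606×873.23 = 529.18 kg/h.
Combined feed F6 = 766.9 + 529.18 = 1296.1 kg/h.

1296 kg/h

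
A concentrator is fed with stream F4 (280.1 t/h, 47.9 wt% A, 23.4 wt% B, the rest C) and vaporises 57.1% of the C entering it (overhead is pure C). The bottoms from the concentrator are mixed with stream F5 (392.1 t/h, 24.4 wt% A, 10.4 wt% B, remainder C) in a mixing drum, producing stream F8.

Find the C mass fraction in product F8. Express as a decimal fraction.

Vapour removed = 0.571×0.287×280.1 = 45.902 t/h; concentrate = 234.2 t/h.
C reaching the mixer = 34.487 (from concentrate) + 392.1×0.652 = 290.14 t/h.
Product flow = 234.2 + 392.1 = 626.3 t/h; C fraction = 0.463.

0.463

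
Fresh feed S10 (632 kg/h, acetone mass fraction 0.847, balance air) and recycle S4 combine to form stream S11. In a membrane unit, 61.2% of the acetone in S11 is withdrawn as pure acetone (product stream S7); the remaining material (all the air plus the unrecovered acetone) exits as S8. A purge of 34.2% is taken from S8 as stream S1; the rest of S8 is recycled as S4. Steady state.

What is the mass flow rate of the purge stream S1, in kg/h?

air enters only via S10 and leaves only via the purge: 632×0.153 = 0.342×(air in S8), and the membrane unit passes all air, so air in S11 = air in S8 = 282.74 kg/h.
acetone in S11: m_A = 632×0.847 + (1−0.342)·(1−0.612)·m_A, so m_A = 535.3/0.7447 = 718.82 kg/h.
S8 = (1−0.612)×718.82 + 282.74 = 561.64 kg/h.
Purge S1 = 0.342×561.64 = 192.08 kg/h.

192.1 kg/h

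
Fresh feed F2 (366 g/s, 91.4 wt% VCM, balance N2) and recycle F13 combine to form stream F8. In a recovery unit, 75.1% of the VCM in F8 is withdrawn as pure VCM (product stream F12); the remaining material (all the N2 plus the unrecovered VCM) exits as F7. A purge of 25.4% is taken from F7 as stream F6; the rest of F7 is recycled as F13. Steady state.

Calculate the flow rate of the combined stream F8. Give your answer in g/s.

534.8 g/s

N2 enters only via F2 and leaves only via the purge: 366×0.086 = 0.254×(N2 in F7), and the recovery unit passes all N2, so N2 in F8 = N2 in F7 = 123.92 g/s.
VCM in F8: m_A = 366×0.914 + (1−0.254)·(1−0.751)·m_A, so m_A = 334.52/0.8142 = 410.84 g/s.
F8 = 410.84 + 123.92 = 534.76 g/s.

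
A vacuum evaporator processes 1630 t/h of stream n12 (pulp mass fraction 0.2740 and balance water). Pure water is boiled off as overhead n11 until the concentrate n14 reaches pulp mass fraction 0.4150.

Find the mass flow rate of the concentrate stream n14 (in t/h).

1076 t/h

pulp is conserved: 1630×0.274 = 446.62 t/h all reports to the concentrate.
Concentrate = 446.62/(target fraction) = 1076.2 t/h.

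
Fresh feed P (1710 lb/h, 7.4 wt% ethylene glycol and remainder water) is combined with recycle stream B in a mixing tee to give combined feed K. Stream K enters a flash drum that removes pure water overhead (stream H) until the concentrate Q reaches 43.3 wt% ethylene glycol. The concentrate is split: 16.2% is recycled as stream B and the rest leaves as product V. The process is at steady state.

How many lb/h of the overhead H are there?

Overall ethylene glycol balance (none leaves overhead): ethylene glycol in fresh feed = ethylene glycol in product, i.e. 1710×0.074 = (1−0.162)·Q·0.433.
Q = 126.54/(0.433×0.838) = 348.74 lb/h.
Recycle B = 0.162×348.74 = 56.495 lb/h.
Combined feed K = 1710 + 56.495 = 1766.5 lb/h.
Overhead H = K − Q = 1766.5 − 348.74 = 1417.8 lb/h.

1418 lb/h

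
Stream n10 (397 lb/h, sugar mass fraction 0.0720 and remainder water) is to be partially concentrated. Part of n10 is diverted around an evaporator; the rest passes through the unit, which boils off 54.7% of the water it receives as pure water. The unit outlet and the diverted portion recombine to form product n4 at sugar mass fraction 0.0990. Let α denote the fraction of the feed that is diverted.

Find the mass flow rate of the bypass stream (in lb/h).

All 397×0.072 = 28.584 lb/h of sugar reaches n4, so n4 = 28.584/0.099 = 288.73 lb/h and vapour = 108.27 lb/h.
The evaporator receives (1−α)·397 of feed at 0.928 water and removes 0.547 of that water:
0.547×0.928×(1−α)×397 = 108.27
(1−α) = 108.27/201.52 = 0.5373;  α = 0.4627.
Bypass flow = 0.4627×397 = 183.7 lb/h.

183.7 lb/h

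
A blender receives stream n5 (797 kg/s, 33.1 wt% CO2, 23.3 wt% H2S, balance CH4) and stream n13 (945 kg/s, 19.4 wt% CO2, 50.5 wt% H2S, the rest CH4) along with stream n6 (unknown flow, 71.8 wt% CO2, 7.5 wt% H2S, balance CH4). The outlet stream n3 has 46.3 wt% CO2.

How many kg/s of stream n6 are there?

1409 kg/s

Let n6 be the unknown flow. Total out = 1742 + n6.
CO2 balance: 447.14 + 0.718·n6 = 0.463·(1742 + n6)
(0.718 − 0.463)·n6 = 0.463×1742 − 447.14 = 359.41
n6 = 359.41 / 0.255 = 1409.4 kg/s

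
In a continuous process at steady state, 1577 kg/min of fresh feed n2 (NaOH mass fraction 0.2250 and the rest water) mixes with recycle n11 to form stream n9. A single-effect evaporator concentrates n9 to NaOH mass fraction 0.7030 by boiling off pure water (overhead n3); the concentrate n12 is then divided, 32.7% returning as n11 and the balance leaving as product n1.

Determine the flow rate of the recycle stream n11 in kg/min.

Overall NaOH balance (none leaves overhead): NaOH in fresh feed = NaOH in product, i.e. 1577×0.225 = (1−0.327)·n12·0.703.
n12 = 354.82/(0.703×0.673) = 749.97 kg/min.
Recycle n11 = 0.327×749.97 = 245.24 kg/min.

245.2 kg/min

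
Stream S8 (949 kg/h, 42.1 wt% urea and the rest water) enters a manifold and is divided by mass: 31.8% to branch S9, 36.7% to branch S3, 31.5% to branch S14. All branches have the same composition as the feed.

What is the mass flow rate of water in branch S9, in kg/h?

174.7 kg/h

Branch S9 total = 0.318×949 = 301.78 kg/h.
water in S9 = 0.579×301.78 = 174.73 kg/h.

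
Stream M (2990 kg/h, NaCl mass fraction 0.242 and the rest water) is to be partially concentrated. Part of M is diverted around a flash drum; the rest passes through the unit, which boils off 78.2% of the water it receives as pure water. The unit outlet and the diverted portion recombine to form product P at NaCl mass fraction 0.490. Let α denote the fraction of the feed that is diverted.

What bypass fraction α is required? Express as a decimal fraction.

0.146

All 2990×0.242 = 723.58 kg/h of NaCl reaches P, so P = 723.58/0.490 = 1476.7 kg/h and vapour = 1513.3 kg/h.
The evaporator receives (1−α)·2990 of feed at 0.758 water and removes 0.782 of that water:
0.782×0.758×(1−α)×2990 = 1513.3
(1−α) = 1513.3/1772.3 = 0.8538;  α = 0.1462.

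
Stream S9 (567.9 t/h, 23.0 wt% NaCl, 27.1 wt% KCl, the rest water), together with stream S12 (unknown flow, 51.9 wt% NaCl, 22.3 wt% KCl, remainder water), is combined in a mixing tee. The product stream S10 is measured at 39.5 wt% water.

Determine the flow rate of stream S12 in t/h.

Let S12 be the unknown flow. Total out = 567.9 + S12.
water balance: 283.38 + 0.258·S12 = 0.395·(567.9 + S12)
(0.258 − 0.395)·S12 = 0.395×567.9 − 283.38 = -59.062
S12 = -59.062 / -0.137 = 431.11 t/h

431.1 t/h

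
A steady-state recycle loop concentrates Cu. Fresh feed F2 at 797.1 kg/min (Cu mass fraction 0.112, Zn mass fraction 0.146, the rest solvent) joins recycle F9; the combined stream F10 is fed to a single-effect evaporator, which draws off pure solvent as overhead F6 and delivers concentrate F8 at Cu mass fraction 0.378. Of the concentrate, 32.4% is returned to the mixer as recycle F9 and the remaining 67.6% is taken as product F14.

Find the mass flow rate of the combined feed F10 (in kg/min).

910.3 kg/min

Overall Cu balance (none leaves overhead): Cu in fresh feed = Cu in product, i.e. 797.1×0.112 = (1−0.324)·F8·0.378.
F8 = 89.275/(0.378×0.676) = 349.38 kg/min.
Recycle F9 = 0.324×349.38 = 113.2 kg/min.
Combined feed F10 = 797.1 + 113.2 = 910.3 kg/min.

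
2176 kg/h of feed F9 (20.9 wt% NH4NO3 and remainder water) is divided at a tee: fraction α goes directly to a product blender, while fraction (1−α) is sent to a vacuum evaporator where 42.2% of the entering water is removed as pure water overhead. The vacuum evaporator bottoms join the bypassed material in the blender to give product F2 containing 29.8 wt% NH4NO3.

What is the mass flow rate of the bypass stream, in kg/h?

229.1 kg/h

All 2176×0.209 = 454.78 kg/h of NH4NO3 reaches F2, so F2 = 454.78/0.298 = 1526.1 kg/h and vapour = 649.88 kg/h.
The evaporator receives (1−α)·2176 of feed at 0.791 water and removes 0.422 of that water:
0.422×0.791×(1−α)×2176 = 649.88
(1−α) = 649.88/726.35 = 0.8947;  α = 0.1053.
Bypass flow = 0.1053×2176 = 229.1 kg/h.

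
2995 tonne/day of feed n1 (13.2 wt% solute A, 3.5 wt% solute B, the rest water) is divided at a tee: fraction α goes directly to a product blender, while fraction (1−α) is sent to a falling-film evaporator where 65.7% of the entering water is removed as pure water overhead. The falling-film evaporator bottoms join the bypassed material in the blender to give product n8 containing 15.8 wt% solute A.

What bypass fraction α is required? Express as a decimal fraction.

0.699

All 2995×0.132 = 395.34 tonne/day of solute A reaches n8, so n8 = 395.34/0.158 = 2502.2 tonne/day and vapour = 492.85 tonne/day.
The evaporator receives (1−α)·2995 of feed at 0.833 water and removes 0.657 of that water:
0.657×0.833×(1−α)×2995 = 492.85
(1−α) = 492.85/1639.1 = 0.3007;  α = 0.6993.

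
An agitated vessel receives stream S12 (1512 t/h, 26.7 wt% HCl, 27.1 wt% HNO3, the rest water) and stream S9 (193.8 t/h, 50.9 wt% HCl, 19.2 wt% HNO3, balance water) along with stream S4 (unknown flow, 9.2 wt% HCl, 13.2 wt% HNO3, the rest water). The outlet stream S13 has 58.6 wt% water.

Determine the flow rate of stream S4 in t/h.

Let S4 be the unknown flow. Total out = 1705.8 + S4.
water balance: 756.49 + 0.776·S4 = 0.586·(1705.8 + S4)
(0.776 − 0.586)·S4 = 0.586×1705.8 − 756.49 = 243.11
S4 = 243.11 / 0.190 = 1279.5 t/h

1280 t/h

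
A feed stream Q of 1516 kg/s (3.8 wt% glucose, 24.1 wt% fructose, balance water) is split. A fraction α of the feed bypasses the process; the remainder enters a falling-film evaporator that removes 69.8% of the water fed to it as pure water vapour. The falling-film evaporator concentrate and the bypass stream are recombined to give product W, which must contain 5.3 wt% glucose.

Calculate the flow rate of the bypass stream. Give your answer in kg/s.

All 1516×0.038 = 57.608 kg/s of glucose reaches W, so W = 57.608/0.053 = 1086.9 kg/s and vapour = 429.06 kg/s.
The evaporator receives (1−α)·1516 of feed at 0.721 water and removes 0.698 of that water:
0.698×0.721×(1−α)×1516 = 429.06
(1−α) = 429.06/762.94 = 0.5624;  α = 0.4376.
Bypass flow = 0.4376×1516 = 663.44 kg/s.

663.4 kg/s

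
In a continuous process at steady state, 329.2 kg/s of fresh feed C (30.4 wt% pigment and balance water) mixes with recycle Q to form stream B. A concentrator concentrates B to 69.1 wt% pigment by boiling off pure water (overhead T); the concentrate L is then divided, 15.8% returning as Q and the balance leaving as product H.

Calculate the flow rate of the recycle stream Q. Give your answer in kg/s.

27.18 kg/s

Overall pigment balance (none leaves overhead): pigment in fresh feed = pigment in product, i.e. 329.2×0.304 = (1−0.158)·L·0.691.
L = 100.08/(0.691×0.842) = 172.01 kg/s.
Recycle Q = 0.158×172.01 = 27.177 kg/s.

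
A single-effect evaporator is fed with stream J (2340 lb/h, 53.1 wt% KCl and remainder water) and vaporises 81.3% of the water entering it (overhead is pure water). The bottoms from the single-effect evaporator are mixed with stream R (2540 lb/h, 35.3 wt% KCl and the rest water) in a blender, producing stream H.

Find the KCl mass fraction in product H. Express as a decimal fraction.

0.5364

Vapour removed = 0.813×0.469×2340 = 892.23 lb/h; concentrate = 1447.8 lb/h.
KCl reaching the mixer = 1242.5 (from concentrate) + 2540×0.353 = 2139.2 lb/h.
Product flow = 1447.8 + 2540 = 3987.8 lb/h; KCl fraction = 0.5364.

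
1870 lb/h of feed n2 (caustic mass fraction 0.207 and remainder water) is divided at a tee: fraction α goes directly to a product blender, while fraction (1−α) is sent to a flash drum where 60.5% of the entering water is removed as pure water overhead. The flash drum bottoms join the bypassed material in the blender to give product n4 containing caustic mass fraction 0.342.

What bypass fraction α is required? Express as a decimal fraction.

All 1870×0.207 = 387.09 lb/h of caustic reaches n4, so n4 = 387.09/0.342 = 1131.8 lb/h and vapour = 738.16 lb/h.
The evaporator receives (1−α)·1870 of feed at 0.793 water and removes 0.605 of that water:
0.605×0.793×(1−α)×1870 = 738.16
(1−α) = 738.16/897.16 = 0.8228;  α = 0.1772.

0.177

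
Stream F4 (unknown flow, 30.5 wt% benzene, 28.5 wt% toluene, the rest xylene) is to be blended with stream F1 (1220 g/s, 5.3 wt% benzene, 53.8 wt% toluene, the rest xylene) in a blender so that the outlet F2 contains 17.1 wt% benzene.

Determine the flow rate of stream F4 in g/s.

Let F4 be the unknown flow. Total out = 1220 + F4.
benzene balance: 64.66 + 0.305·F4 = 0.171·(1220 + F4)
(0.305 − 0.171)·F4 = 0.171×1220 − 64.66 = 143.96
F4 = 143.96 / 0.134 = 1074.3 g/s

1074 g/s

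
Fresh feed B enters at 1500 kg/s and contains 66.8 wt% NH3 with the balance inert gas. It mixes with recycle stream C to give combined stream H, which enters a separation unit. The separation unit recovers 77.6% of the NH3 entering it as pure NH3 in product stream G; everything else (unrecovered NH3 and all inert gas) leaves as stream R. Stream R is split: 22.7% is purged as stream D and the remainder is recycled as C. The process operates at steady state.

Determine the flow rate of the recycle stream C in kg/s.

1906 kg/s

inert gas enters only via B and leaves only via the purge: 1500×0.332 = 0.227×(inert gas in R), and the separation unit passes all inert gas, so inert gas in H = inert gas in R = 2193.8 kg/s.
NH3 in H: m_A = 1500×0.668 + (1−0.227)·(1−0.776)·m_A, so m_A = 1002/0.8268 = 1211.8 kg/s.
R = (1−0.776)×1211.8 + 2193.8 = 2465.3 kg/s.
Recycle C = (1−0.227)×2465.3 = 1905.7 kg/s.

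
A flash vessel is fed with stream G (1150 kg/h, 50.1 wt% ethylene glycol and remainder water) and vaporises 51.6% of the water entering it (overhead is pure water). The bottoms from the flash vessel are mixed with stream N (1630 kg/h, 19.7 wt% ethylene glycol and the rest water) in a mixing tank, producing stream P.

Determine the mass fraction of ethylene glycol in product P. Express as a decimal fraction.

Vapour removed = 0.516×0.499×1150 = 296.11 kg/h; concentrate = 853.89 kg/h.
ethylene glycol reaching the mixer = 576.15 (from concentrate) + 1630×0.197 = 897.26 kg/h.
Product flow = 853.89 + 1630 = 2483.9 kg/h; ethylene glycol fraction = 0.3612.

0.3612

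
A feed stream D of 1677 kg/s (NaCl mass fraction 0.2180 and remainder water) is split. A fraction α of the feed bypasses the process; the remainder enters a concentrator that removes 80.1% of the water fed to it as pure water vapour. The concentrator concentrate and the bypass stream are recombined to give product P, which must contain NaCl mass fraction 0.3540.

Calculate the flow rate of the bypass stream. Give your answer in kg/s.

All 1677×0.218 = 365.59 kg/s of NaCl reaches P, so P = 365.59/0.354 = 1032.7 kg/s and vapour = 644.27 kg/s.
The evaporator receives (1−α)·1677 of feed at 0.782 water and removes 0.801 of that water:
0.801×0.782×(1−α)×1677 = 644.27
(1−α) = 644.27/1050.4 = 0.6133;  α = 0.3867.
Bypass flow = 0.3867×1677 = 648.44 kg/s.

648.4 kg/s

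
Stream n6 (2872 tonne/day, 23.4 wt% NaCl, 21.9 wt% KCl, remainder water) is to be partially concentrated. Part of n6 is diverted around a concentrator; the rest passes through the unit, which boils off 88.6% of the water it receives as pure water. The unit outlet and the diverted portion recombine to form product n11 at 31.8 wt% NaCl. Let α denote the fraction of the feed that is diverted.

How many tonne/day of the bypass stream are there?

1307 tonne/day

All 2872×0.234 = 672.05 tonne/day of NaCl reaches n11, so n11 = 672.05/0.318 = 2113.4 tonne/day and vapour = 758.64 tonne/day.
The evaporator receives (1−α)·2872 of feed at 0.547 water and removes 0.886 of that water:
0.886×0.547×(1−α)×2872 = 758.64
(1−α) = 758.64/1391.9 = 0.5450;  α = 0.4550.
Bypass flow = 0.4550×2872 = 1306.6 tonne/day.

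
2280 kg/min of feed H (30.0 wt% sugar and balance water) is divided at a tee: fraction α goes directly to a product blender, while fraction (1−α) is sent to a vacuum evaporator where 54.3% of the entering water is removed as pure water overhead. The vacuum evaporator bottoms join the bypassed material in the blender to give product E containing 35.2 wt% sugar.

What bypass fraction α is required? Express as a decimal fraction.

All 2280×0.300 = 684 kg/min of sugar reaches E, so E = 684/0.352 = 1943.2 kg/min and vapour = 336.82 kg/min.
The evaporator receives (1−α)·2280 of feed at 0.700 water and removes 0.543 of that water:
0.543×0.700×(1−α)×2280 = 336.82
(1−α) = 336.82/866.63 = 0.3887;  α = 0.6113.

0.611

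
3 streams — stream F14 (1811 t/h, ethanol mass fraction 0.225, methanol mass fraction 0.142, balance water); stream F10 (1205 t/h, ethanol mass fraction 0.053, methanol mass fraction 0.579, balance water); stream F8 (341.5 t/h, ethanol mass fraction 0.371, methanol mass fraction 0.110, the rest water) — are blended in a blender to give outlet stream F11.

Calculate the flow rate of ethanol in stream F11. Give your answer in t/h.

598 t/h

ethanol out = ethanol in = 1811×0.225 + 1205×0.053 + 341.5×0.371 = 598.04 t/h.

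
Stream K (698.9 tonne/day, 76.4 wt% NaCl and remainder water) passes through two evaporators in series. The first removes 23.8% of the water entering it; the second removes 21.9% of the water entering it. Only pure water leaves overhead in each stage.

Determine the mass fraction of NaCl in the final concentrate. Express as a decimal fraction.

0.845

water in feed = 698.9×0.236 = 164.94 tonne/day.
After stage 1: water left = (1−0.238)×164.94 = 125.68; stream total = 659.64 tonne/day.
After stage 2: water left = (1−0.219)×125.68 = 98.16; final concentrate = 632.12 tonne/day.
NaCl fraction = 533.96/632.12 = 0.845.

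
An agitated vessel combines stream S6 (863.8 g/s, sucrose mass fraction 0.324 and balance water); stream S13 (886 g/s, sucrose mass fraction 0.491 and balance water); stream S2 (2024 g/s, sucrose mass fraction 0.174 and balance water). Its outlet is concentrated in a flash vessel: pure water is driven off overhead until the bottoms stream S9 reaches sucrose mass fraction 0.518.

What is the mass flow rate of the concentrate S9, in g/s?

sucrose entering = 863.8×0.324 + 886×0.491 + 2024×0.174 = 1067.1 g/s.
All sucrose reports to S9, so S9 = 1067.1/0.518 = 2060 g/s.

2060 g/s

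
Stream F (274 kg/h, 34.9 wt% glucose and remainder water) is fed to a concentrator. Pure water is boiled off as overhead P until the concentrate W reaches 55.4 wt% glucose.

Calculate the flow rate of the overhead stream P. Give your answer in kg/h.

glucose is conserved: 274×0.349 = 95.626 kg/h all reports to the concentrate.
Concentrate = 95.626/(target fraction) = 172.61 kg/h.
Overhead = 274 − 172.61 = 101.39 kg/h.

101.4 kg/h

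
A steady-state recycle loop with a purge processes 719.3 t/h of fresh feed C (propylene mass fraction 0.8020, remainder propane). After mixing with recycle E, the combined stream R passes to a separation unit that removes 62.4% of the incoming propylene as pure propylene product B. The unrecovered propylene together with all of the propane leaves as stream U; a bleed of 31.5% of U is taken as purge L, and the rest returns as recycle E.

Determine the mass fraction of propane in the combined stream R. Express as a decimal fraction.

propane enters only via C and leaves only via the purge: 719.3×0.198 = 0.315×(propane in U), and the separation unit passes all propane, so propane in R = propane in U = 452.13 t/h.
propylene in R: m_A = 719.3×0.802 + (1−0.315)·(1−0.624)·m_A, so m_A = 576.88/0.7424 = 777 t/h.
R = 777 + 452.13 = 1229.1 t/h.
propane fraction in R = 452.13/1229.1 = 0.3678.

0.3678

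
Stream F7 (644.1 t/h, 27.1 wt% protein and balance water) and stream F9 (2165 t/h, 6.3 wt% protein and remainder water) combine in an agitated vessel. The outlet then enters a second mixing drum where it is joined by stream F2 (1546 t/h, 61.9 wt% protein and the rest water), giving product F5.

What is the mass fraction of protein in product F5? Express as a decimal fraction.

Overall, product flow = 4355.1 t/h.
protein in = 644.1×0.271 + 2165×0.063 + 1546×0.619 = 1267.9 t/h.
protein fraction in F5 = 0.2911.

0.2911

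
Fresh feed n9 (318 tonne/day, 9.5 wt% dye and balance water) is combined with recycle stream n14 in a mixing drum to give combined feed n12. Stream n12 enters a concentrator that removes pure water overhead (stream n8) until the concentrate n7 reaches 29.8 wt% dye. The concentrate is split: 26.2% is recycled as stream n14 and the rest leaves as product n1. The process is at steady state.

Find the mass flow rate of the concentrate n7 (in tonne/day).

137.4 tonne/day

Overall dye balance (none leaves overhead): dye in fresh feed = dye in product, i.e. 318×0.095 = (1−0.262)·n7·0.298.
n7 = 30.21/(0.298×0.738) = 137.37 tonne/day.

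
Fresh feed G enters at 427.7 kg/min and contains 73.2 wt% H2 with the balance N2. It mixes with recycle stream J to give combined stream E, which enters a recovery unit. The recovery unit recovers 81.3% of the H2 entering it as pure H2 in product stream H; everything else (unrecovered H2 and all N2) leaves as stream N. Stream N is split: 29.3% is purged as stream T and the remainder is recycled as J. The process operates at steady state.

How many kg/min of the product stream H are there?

293.3 kg/min

H2 in E: m_A = 427.7×0.732 + (1−0.293)·(1−0.813)·m_A, so m_A = 313.08/0.8678 = 360.77 kg/min.
Product H = 0.813×360.77 = 293.31 kg/min.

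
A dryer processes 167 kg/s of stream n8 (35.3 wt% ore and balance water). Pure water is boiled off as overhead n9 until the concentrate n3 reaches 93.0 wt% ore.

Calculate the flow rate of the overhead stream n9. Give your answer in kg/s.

103.6 kg/s

ore is conserved: 167×0.353 = 58.951 kg/s all reports to the concentrate.
Concentrate = 58.951/(target fraction) = 63.388 kg/s.
Overhead = 167 − 63.388 = 103.61 kg/s.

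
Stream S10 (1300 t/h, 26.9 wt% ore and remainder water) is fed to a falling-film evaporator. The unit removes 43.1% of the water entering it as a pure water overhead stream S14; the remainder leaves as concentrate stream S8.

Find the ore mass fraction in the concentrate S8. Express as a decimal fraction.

0.3927

ore is not removed: 1300×0.269 = 349.7 t/h of ore enters S8.
water entering = 1300×0.731 = 950.3 t/h; overhead removed = 0.431×950.3 = 409.58 t/h.
Concentrate = 1300 − 409.58 = 890.42 t/h.
Mass fraction = 349.7/890.42 = 0.3927.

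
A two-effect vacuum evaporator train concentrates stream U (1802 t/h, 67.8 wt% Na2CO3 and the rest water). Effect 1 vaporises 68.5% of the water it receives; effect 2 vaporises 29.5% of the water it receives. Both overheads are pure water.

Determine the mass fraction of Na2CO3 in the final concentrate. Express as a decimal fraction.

water in feed = 1802×0.322 = 580.24 t/h.
After stage 1: water left = (1−0.685)×580.24 = 182.78; stream total = 1404.5 t/h.
After stage 2: water left = (1−0.295)×182.78 = 128.86; final concentrate = 1350.6 t/h.
Na2CO3 fraction = 1221.8/1350.6 = 0.9046.

0.9046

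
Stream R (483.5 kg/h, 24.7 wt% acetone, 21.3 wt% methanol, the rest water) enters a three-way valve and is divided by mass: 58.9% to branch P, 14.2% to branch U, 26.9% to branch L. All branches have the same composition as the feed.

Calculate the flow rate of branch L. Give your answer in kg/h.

130.1 kg/h

Branch L flow = 0.269×483.5 = 130.06 kg/h.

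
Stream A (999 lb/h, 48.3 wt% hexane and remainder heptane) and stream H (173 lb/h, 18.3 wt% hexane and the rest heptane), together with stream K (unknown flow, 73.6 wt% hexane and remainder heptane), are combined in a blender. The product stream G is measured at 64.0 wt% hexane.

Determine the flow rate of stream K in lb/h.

Let K be the unknown flow. Total out = 1172 + K.
hexane balance: 514.18 + 0.736·K = 0.640·(1172 + K)
(0.736 − 0.640)·K = 0.640×1172 − 514.18 = 235.9
K = 235.9 / 0.096 = 2457.3 lb/h

2457 lb/h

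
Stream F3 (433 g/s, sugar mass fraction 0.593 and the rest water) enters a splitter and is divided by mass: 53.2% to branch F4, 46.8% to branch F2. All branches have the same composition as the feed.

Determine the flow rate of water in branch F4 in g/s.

93.75 g/s

Branch F4 total = 0.532×433 = 230.36 g/s.
water in F4 = 0.407×230.36 = 93.755 g/s.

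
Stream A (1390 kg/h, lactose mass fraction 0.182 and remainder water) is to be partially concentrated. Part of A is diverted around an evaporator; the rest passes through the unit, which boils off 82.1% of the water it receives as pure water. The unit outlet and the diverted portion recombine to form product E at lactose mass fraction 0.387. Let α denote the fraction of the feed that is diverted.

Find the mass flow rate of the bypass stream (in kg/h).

293.6 kg/h

All 1390×0.182 = 252.98 kg/h of lactose reaches E, so E = 252.98/0.387 = 653.7 kg/h and vapour = 736.3 kg/h.
The evaporator receives (1−α)·1390 of feed at 0.818 water and removes 0.821 of that water:
0.821×0.818×(1−α)×1390 = 736.3
(1−α) = 736.3/933.49 = 0.7888;  α = 0.2112.
Bypass flow = 0.2112×1390 = 293.62 kg/h.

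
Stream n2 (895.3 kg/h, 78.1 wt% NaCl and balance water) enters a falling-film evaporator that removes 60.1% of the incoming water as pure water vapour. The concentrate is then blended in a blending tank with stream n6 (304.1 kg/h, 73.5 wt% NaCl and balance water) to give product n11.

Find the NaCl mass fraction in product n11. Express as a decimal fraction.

0.853

Vapour removed = 0.601×0.219×895.3 = 117.84 kg/h; concentrate = 777.46 kg/h.
NaCl reaching the mixer = 699.23 (from concentrate) + 304.1×0.735 = 922.74 kg/h.
Product flow = 777.46 + 304.1 = 1081.6 kg/h; NaCl fraction = 0.853.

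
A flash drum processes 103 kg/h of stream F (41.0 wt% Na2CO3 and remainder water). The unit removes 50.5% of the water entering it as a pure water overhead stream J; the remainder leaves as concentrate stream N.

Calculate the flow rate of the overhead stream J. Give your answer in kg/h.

30.69 kg/h

water entering = 103×0.590 = 60.77 kg/h; overhead removed = 0.505×60.77 = 30.689 kg/h.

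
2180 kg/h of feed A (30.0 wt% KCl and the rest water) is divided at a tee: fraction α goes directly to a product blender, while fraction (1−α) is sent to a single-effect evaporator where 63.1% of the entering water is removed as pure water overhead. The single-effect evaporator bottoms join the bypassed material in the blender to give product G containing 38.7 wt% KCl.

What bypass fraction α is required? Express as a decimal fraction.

0.491

All 2180×0.300 = 654 kg/h of KCl reaches G, so G = 654/0.387 = 1689.9 kg/h and vapour = 490.08 kg/h.
The evaporator receives (1−α)·2180 of feed at 0.700 water and removes 0.631 of that water:
0.631×0.700×(1−α)×2180 = 490.08
(1−α) = 490.08/962.91 = 0.5090;  α = 0.4910.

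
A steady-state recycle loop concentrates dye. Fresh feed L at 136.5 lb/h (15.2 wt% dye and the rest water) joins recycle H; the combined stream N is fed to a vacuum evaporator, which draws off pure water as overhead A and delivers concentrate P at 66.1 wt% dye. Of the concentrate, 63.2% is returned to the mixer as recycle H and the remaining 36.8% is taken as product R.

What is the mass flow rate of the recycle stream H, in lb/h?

Overall dye balance (none leaves overhead): dye in fresh feed = dye in product, i.e. 136.5×0.152 = (1−0.632)·P·0.661.
P = 20.748/(0.661×0.368) = 85.296 lb/h.
Recycle H = 0.632×85.296 = 53.907 lb/h.

53.91 lb/h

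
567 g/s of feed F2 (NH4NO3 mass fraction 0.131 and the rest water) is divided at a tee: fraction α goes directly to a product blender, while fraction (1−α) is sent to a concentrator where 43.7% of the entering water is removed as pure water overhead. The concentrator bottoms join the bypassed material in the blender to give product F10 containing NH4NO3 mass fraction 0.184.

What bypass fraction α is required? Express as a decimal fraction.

0.241

All 567×0.131 = 74.277 g/s of NH4NO3 reaches F10, so F10 = 74.277/0.184 = 403.68 g/s and vapour = 163.32 g/s.
The evaporator receives (1−α)·567 of feed at 0.869 water and removes 0.437 of that water:
0.437×0.869×(1−α)×567 = 163.32
(1−α) = 163.32/215.32 = 0.7585;  α = 0.2415.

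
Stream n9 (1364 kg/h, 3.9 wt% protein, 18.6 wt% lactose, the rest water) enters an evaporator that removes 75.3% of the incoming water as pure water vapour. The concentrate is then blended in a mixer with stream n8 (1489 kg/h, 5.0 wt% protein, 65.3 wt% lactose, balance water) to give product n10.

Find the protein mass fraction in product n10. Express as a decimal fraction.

Vapour removed = 0.753×0.775×1364 = 796 kg/h; concentrate = 568 kg/h.
protein reaching the mixer = 53.196 (from concentrate) + 1489×0.050 = 127.65 kg/h.
Product flow = 568 + 1489 = 2057 kg/h; protein fraction = 0.062.

0.062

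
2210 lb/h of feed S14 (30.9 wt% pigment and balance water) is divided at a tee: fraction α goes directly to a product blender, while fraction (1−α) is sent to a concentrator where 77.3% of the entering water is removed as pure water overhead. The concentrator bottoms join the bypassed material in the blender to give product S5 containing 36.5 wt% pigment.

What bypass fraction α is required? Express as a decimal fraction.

All 2210×0.309 = 682.89 lb/h of pigment reaches S5, so S5 = 682.89/0.365 = 1870.9 lb/h and vapour = 339.07 lb/h.
The evaporator receives (1−α)·2210 of feed at 0.691 water and removes 0.773 of that water:
0.773×0.691×(1−α)×2210 = 339.07
(1−α) = 339.07/1180.5 = 0.2872;  α = 0.7128.

0.713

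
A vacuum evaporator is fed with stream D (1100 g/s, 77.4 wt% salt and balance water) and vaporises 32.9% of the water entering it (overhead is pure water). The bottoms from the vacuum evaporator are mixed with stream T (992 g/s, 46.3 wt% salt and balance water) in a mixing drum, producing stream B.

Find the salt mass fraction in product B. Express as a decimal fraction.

Vapour removed = 0.329×0.226×1100 = 81.789 g/s; concentrate = 1018.2 g/s.
salt reaching the mixer = 851.4 (from concentrate) + 992×0.463 = 1310.7 g/s.
Product flow = 1018.2 + 992 = 2010.2 g/s; salt fraction = 0.6520.

0.6520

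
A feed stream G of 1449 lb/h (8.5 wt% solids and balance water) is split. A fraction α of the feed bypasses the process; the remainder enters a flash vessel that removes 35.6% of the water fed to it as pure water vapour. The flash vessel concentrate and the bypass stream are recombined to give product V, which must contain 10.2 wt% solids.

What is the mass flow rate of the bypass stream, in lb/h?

707.6 lb/h

All 1449×0.085 = 123.17 lb/h of solids reaches V, so V = 123.17/0.102 = 1207.5 lb/h and vapour = 241.5 lb/h.
The evaporator receives (1−α)·1449 of feed at 0.915 water and removes 0.356 of that water:
0.356×0.915×(1−α)×1449 = 241.5
(1−α) = 241.5/472 = 0.5117;  α = 0.4883.
Bypass flow = 0.4883×1449 = 707.61 lb/h.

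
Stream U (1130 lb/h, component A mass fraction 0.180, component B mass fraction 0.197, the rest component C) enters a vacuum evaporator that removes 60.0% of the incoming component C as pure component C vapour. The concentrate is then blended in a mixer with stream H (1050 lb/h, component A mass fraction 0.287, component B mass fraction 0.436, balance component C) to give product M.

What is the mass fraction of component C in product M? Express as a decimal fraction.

0.326

Vapour removed = 0.600×0.623×1130 = 422.39 lb/h; concentrate = 707.61 lb/h.
component C reaching the mixer = 281.6 (from concentrate) + 1050×0.277 = 572.45 lb/h.
Product flow = 707.61 + 1050 = 1757.6 lb/h; component C fraction = 0.326.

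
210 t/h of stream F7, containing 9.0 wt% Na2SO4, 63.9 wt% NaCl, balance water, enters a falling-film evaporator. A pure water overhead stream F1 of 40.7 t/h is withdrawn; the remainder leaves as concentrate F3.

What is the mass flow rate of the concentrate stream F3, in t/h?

Concentrate = 210 − 40.7 = 169.3 t/h.

169.3 t/h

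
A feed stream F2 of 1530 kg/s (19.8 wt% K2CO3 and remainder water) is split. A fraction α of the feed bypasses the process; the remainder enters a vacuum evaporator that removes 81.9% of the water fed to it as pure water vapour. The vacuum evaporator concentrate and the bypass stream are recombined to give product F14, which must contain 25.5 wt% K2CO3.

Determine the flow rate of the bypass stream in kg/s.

All 1530×0.198 = 302.94 kg/s of K2CO3 reaches F14, so F14 = 302.94/0.255 = 1188 kg/s and vapour = 342 kg/s.
The evaporator receives (1−α)·1530 of feed at 0.802 water and removes 0.819 of that water:
0.819×0.802×(1−α)×1530 = 342
(1−α) = 342/1005 = 0.3403;  α = 0.6597.
Bypass flow = 0.6597×1530 = 1009.3 kg/s.

1009 kg/s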